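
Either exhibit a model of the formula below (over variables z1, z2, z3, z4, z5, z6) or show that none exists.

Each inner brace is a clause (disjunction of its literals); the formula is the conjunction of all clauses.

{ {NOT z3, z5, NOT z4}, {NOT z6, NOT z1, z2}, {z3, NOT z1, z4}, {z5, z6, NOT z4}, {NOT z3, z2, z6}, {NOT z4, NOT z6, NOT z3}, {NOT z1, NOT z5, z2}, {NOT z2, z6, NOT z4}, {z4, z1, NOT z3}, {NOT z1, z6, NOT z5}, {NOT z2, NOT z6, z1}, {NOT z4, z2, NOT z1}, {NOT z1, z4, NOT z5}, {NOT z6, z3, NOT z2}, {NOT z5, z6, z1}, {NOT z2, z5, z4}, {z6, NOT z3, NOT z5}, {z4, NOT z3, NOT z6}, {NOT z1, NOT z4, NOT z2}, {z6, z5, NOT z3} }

Try z3 = false.
Try z1 = false.
Try z2 = false.
Try z5 = false.
Try z6 = true.
All clauses hold; z4 can take either value.

z1=false, z2=false, z3=false, z4=true, z5=false, z6=true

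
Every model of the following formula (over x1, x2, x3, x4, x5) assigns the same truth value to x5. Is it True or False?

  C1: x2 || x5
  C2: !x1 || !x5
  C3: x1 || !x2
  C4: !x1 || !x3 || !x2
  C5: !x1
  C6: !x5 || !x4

Suppose x5 = false.
The clause (x2) is unit, so x2 = true.
The clause (x1) is unit, so x1 = true.
That conflicts with the unit clause (!x1).
So every satisfying assignment has x5 = True.

True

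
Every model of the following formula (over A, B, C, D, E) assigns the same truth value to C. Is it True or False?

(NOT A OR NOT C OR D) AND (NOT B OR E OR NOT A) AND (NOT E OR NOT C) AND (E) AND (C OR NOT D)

False

Suppose C = true.
The clause (NOT E) is unit, so E = false.
That conflicts with the unit clause (E).
So every satisfying assignment has C = False.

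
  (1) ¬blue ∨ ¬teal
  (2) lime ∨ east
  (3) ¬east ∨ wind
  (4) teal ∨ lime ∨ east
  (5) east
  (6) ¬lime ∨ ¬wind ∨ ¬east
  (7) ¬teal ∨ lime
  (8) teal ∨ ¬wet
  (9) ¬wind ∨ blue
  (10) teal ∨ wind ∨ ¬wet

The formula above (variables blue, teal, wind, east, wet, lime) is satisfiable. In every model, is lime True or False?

False

Suppose lime = True.
From the singleton clause (east), east = True.
From the singleton clause (wind), wind = True.
But (¬wind) is also a unit clause — contradiction.
So every satisfying assignment has lime = False.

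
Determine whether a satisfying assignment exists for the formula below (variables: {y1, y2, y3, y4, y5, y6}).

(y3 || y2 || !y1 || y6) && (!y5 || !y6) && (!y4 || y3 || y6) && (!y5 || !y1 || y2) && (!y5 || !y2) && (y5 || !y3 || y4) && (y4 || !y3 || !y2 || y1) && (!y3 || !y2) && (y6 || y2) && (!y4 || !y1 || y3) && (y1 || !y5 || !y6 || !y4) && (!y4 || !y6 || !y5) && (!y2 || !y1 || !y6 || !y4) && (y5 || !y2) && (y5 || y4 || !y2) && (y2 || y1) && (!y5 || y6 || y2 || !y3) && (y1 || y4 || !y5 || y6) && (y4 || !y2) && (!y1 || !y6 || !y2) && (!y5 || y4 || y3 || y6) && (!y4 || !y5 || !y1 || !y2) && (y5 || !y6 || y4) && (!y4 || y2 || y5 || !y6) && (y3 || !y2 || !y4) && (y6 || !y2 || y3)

Suppose y5 = false.
(!y2) alone gives y2 = false.
(y6) alone gives y6 = true.
(y1) alone gives y1 = true.
(y4) alone gives y4 = true.
That conflicts with the unit clause (!y4).
So y5 must be the other value — set y5 = true.
(!y6) alone gives y6 = false.
(!y2) alone gives y2 = false.
That conflicts with the unit clause (y2).
Either choice for y5 ends in contradiction.
No assignment satisfies every clause.

No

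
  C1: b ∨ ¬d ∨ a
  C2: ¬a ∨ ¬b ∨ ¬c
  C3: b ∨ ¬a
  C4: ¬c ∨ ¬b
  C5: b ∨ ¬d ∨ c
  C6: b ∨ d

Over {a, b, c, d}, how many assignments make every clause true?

There are 2^4 = 16 truth assignments over (a, b, c, d).
Split on b. With b = True, the clauses containing b are satisfied and ¬b drops from the rest; 4 of the 2^3 = 8 assignments to the other variables satisfy what remains.
With b = False, by the same count on the reduced clause set, 0 assignments work.
(One model: a=F, b=T, c=F, d=F.)
Total: 4 + 0 = 4.

4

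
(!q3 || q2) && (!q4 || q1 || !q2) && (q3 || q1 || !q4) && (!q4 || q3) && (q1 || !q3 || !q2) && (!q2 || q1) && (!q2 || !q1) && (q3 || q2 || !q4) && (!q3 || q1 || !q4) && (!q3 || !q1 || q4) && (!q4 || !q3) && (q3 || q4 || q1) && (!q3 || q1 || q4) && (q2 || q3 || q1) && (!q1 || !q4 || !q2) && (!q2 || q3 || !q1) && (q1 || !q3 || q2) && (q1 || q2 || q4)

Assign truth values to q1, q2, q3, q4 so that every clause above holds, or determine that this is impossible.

q1=true, q2=false, q3=false, q4=false

Case q3 = false:
The clause (!q4) is unit, so q4 = false.
The clause (q1) is unit, so q1 = true.
The clause (!q2) is unit, so q2 = false.
All clauses are satisfied.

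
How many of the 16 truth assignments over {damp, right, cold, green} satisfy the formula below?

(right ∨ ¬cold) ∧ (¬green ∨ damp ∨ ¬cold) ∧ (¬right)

There are 2^4 = 16 truth assignments over (damp, right, cold, green).
Check each against the 3 clauses (columns in the order damp, right, cold, green):
  F F F F  ✓ satisfies all
  F F F T  ✓ satisfies all
  F F T F  ✗ fails (right ∨ ¬cold)
  F F T T  ✗ fails (right ∨ ¬cold)
  F T F F  ✗ fails (¬right)
  F T F T  ✗ fails (¬right)
  F T T F  ✗ fails (¬right)
  F T T T  ✗ fails (¬green ∨ damp ∨ ¬cold)
  T F F F  ✓ satisfies all
  T F F T  ✓ satisfies all
  T F T F  ✗ fails (right ∨ ¬cold)
  T F T T  ✗ fails (right ∨ ¬cold)
  T T F F  ✗ fails (¬right)
  T T F T  ✗ fails (¬right)
  T T T F  ✗ fails (¬right)
  T T T T  ✗ fails (¬right)
4 of the 16 rows are models.

4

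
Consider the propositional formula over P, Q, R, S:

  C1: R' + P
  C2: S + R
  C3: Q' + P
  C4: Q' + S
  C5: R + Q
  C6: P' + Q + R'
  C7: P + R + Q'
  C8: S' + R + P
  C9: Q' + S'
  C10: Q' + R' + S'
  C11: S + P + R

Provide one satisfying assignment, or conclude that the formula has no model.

Case R = 0:
From the singleton clause (S), S = 1.
From the singleton clause (Q), Q = 1.
That conflicts with the unit clause (Q').
So R must be the other value — set R = 1.
From the singleton clause (P), P = 1.
From the singleton clause (Q), Q = 1.
From the singleton clause (S), S = 1.
That conflicts with the unit clause (S').
Either choice for R ends in contradiction.

UNSATISFIABLE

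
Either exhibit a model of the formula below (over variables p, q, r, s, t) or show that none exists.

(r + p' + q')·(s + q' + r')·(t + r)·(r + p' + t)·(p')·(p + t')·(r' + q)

p ↦ 0; q ↦ 1; r ↦ 1; s ↦ 1; t ↦ 0

(p') alone gives p = 0.
(t') alone gives t = 0.
(r) alone gives r = 1.
(q) alone gives q = 1.
(s) alone gives s = 1.
This assignment satisfies each clause.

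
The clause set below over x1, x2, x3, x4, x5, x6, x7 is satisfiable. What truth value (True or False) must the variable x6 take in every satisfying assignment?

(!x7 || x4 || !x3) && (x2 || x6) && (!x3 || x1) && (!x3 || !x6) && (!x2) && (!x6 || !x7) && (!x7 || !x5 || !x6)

True

Suppose x6 = false.
Unit clause (x2) forces x2 = true.
That conflicts with the unit clause (!x2).
So every satisfying assignment has x6 = True.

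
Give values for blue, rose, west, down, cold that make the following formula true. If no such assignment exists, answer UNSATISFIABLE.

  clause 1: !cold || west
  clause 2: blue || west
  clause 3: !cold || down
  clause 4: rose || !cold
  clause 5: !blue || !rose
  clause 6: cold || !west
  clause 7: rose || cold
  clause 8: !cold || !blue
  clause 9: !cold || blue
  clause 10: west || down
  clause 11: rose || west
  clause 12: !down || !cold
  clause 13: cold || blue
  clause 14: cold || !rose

Branch on cold: set cold = false.
From the singleton clause (!west), west = false.
From the singleton clause (blue), blue = true.
From the singleton clause (!rose), rose = false.
That conflicts with the unit clause (rose).
That branch fails; take cold = true instead.
From the singleton clause (west), west = true.
From the singleton clause (down), down = true.
That conflicts with the unit clause (!down).
Either choice for cold ends in contradiction.

UNSATISFIABLE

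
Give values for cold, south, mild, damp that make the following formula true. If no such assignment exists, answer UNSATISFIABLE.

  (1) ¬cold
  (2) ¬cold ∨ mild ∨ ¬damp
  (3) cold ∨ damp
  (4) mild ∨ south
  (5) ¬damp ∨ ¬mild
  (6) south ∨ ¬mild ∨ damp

cold ↦ False, south ↦ True, mild ↦ False, damp ↦ True

(¬cold) alone gives cold = False.
(damp) alone gives damp = True.
(¬mild) alone gives mild = False.
(south) alone gives south = True.
Every clause now holds.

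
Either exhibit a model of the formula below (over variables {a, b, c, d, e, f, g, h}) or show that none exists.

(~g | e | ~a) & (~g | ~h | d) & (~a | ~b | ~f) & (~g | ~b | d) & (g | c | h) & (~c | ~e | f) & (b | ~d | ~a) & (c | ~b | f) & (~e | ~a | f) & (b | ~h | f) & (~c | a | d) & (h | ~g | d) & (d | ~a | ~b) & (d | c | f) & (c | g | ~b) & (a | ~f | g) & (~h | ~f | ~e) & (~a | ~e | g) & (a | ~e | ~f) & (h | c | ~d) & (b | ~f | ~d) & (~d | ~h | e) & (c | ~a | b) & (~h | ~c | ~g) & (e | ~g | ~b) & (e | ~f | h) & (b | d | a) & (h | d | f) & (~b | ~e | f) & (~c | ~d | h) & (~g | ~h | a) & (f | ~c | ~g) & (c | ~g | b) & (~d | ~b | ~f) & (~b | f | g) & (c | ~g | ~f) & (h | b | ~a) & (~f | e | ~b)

Try g = 0.
Try c = 1.
Try e = 0.
Try a = 1.
Try b = 0.
(~d) alone gives d = 0.
(h) alone gives h = 1.
(f) alone gives f = 1.
This assignment satisfies each clause.

a=1; b=0; c=1; d=0; e=0; f=1; g=0; h=1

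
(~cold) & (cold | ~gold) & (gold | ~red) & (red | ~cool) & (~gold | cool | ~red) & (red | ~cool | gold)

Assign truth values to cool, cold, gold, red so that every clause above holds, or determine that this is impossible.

cool ↦ 0, cold ↦ 0, gold ↦ 0, red ↦ 0

(~cold) alone gives cold = 0.
(~gold) alone gives gold = 0.
(~red) alone gives red = 0.
(~cool) alone gives cool = 0.
This assignment satisfies each clause.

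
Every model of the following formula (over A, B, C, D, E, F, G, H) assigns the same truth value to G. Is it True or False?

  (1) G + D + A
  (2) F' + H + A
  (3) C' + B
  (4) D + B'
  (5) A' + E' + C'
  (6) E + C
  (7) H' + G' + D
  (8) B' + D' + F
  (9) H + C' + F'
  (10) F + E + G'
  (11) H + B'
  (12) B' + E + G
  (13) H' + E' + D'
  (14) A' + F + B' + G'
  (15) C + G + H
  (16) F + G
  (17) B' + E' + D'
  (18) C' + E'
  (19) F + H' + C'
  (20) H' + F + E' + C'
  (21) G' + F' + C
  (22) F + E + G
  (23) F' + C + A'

True

Suppose G = 0.
Unit clause (F) forces F = 1.
Case D = 1:
Case H = 1:
Unit clause (E') forces E = 0.
Unit clause (C) forces C = 1.
Unit clause (B) forces B = 1.
Now (B') is unsatisfied and unit — conflict.
That branch fails; take H = 0 instead.
Unit clause (A) forces A = 1.
Unit clause (C') forces C = 0.
Now (C) is unsatisfied and unit — conflict.
Both values of H lead to a conflict.
That branch fails; take D = 0 instead.
Unit clause (A) forces A = 1.
Unit clause (B') forces B = 0.
Unit clause (C') forces C = 0.
Now (C) is unsatisfied and unit — conflict.
Both values of D lead to a conflict.
So every satisfying assignment has G = True.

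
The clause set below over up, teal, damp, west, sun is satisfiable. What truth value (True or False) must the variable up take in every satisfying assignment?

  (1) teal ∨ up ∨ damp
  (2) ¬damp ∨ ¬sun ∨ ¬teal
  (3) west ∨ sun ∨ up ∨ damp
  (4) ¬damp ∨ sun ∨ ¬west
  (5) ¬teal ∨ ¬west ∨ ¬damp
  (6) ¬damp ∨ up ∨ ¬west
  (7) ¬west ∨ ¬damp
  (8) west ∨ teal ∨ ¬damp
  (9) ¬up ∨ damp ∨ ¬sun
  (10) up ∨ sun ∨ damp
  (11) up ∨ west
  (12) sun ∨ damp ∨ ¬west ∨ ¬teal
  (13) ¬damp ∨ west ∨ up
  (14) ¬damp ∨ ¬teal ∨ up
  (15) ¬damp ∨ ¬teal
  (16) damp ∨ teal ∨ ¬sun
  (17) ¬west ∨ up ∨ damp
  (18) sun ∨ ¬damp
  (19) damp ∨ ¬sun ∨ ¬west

Suppose up = False.
From the singleton clause (west), west = True.
From the singleton clause (¬damp), damp = False.
That conflicts with the unit clause (damp).
So every satisfying assignment has up = True.

True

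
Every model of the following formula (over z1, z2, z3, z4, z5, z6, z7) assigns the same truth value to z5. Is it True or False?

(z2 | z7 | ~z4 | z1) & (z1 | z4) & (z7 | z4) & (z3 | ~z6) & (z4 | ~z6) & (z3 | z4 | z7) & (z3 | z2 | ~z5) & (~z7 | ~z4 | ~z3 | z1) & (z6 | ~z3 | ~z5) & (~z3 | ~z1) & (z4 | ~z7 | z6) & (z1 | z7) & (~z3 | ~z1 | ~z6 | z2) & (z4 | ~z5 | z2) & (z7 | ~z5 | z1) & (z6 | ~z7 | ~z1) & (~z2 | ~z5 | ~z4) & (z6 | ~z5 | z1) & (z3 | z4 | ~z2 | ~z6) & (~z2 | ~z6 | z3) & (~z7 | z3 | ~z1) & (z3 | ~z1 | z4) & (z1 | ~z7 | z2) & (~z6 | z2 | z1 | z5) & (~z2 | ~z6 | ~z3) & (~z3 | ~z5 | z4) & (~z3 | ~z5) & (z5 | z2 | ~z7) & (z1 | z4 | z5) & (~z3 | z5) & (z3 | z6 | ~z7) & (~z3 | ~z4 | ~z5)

Suppose z5 = 1.
Unit clause (~z3) forces z3 = 0.
Unit clause (~z6) forces z6 = 0.
Unit clause (z2) forces z2 = 1.
Unit clause (~z4) forces z4 = 0.
Unit clause (z1) forces z1 = 1.
Now (~z1) is unsatisfied and unit — conflict.
So every satisfying assignment has z5 = False.

False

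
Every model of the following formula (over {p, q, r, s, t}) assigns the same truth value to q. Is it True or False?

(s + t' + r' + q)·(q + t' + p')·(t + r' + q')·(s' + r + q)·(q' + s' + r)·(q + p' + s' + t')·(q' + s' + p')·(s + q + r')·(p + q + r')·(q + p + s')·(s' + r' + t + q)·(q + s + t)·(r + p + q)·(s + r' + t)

True

Suppose q = 0.
Try t = 0.
(s) alone gives s = 1.
(r) alone gives r = 1.
Now (r') is unsatisfied and unit — conflict.
So t must be the other value — set t = 1.
(p') alone gives p = 0.
(r') alone gives r = 0.
Now (r) is unsatisfied and unit — conflict.
Neither t = 1 nor t = 0 works.
So every satisfying assignment has q = True.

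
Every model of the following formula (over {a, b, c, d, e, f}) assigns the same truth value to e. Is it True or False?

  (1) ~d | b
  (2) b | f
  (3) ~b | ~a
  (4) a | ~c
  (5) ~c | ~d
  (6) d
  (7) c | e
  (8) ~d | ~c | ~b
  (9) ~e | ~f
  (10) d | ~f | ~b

True

Suppose e = 0.
(d) alone gives d = 1.
(b) alone gives b = 1.
(~a) alone gives a = 0.
(~c) alone gives c = 0.
That conflicts with the unit clause (c).
So every satisfying assignment has e = True.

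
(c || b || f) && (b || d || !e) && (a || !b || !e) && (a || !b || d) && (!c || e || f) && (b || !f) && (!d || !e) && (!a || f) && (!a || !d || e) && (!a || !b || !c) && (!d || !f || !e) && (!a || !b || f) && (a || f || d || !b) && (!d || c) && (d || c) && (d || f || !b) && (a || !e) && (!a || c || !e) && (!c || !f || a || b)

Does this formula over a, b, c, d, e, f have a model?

Yes, satisfiable

Branch on b: set b = true.
Branch on a: set a = false.
From the singleton clause (!e), e = false.
From the singleton clause (d), d = true.
From the singleton clause (c), c = true.
From the singleton clause (f), f = true.
This assignment satisfies each clause.
A satisfying assignment: a ↦ false,  b ↦ true,  c ↦ true,  d ↦ true,  e ↦ false,  f ↦ true.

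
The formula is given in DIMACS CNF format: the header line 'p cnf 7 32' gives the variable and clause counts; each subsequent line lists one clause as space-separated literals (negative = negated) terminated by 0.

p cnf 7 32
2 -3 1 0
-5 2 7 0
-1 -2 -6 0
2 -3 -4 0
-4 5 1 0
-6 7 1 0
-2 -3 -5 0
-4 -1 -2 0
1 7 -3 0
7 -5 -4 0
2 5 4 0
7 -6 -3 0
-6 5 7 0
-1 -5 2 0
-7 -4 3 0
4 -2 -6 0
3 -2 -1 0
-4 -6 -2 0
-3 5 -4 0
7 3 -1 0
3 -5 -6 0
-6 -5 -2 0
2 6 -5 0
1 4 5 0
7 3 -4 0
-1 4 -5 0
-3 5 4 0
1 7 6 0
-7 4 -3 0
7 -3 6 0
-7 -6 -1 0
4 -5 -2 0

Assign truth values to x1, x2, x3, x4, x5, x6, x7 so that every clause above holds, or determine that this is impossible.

UNSATISFIABLE

Try x2 = True.
Try x1 = False.
Try x4 = False.
(¬x6) alone gives x6 = False.
(x5) alone gives x5 = True.
Now (¬x5) is unsatisfied and unit — conflict.
That branch fails; take x4 = True instead.
(x5) alone gives x5 = True.
(¬x3) alone gives x3 = False.
(x7) alone gives x7 = True.
Now (¬x7) is unsatisfied and unit — conflict.
Both values of x4 lead to a conflict.
That branch fails; take x1 = True instead.
(¬x6) alone gives x6 = False.
(¬x4) alone gives x4 = False.
(x3) alone gives x3 = True.
(¬x5) alone gives x5 = False.
Now (x5) is unsatisfied and unit — conflict.
Both values of x1 lead to a conflict.
That branch fails; take x2 = False instead.
Try x3 = False.
Try x5 = False.
(x4) alone gives x4 = True.
(x1) alone gives x1 = True.
(¬x7) alone gives x7 = False.
Now (x7) is unsatisfied and unit — conflict.
That branch fails; take x5 = True instead.
(x7) alone gives x7 = True.
(¬x1) alone gives x1 = False.
(¬x4) alone gives x4 = False.
(¬x6) alone gives x6 = False.
Now (x6) is unsatisfied and unit — conflict.
Both values of x5 lead to a conflict.
That branch fails; take x3 = True instead.
(x1) alone gives x1 = True.
(¬x4) alone gives x4 = False.
(x5) alone gives x5 = True.
Now (¬x5) is unsatisfied and unit — conflict.
Both values of x3 lead to a conflict.
Both values of x2 lead to a conflict.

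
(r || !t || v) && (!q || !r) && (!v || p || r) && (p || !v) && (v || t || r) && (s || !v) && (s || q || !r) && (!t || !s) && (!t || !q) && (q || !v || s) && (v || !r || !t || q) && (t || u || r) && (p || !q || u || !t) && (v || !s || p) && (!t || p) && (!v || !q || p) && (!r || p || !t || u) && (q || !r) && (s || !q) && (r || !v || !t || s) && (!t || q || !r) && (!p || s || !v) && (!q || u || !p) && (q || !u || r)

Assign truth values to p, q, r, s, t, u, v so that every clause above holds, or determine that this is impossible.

p ↦ true, q ↦ true, r ↦ false, s ↦ true, t ↦ false, u ↦ true, v ↦ true

Branch on q: set q = true.
From the singleton clause (!r), r = false.
From the singleton clause (!t), t = false.
From the singleton clause (v), v = true.
From the singleton clause (p), p = true.
From the singleton clause (s), s = true.
From the singleton clause (u), u = true.
This assignment satisfies each clause.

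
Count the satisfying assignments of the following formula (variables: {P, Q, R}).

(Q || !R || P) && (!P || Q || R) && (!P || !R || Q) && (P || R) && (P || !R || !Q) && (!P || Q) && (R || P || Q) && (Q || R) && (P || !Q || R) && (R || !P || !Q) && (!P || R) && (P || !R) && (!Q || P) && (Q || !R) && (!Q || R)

There are 2^3 = 8 truth assignments over (P, Q, R).
Split on R. With R = true, the clauses containing R are satisfied and !R drops from the rest; 1 of the 2^2 = 4 assignments to the other variables satisfy what remains.
With R = false, by the same count on the reduced clause set, 0 assignments work.
Total: 1 + 0 = 1.

1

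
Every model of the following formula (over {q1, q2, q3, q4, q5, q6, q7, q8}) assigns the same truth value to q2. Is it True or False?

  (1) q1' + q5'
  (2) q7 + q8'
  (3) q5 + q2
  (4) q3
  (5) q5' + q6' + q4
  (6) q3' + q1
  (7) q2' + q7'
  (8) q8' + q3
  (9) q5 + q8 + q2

True

Suppose q2 = 0.
The clause (q5) is unit, so q5 = 1.
The clause (q1') is unit, so q1 = 0.
The clause (q3) is unit, so q3 = 1.
Now (q3') is unsatisfied and unit — conflict.
So every satisfying assignment has q2 = True.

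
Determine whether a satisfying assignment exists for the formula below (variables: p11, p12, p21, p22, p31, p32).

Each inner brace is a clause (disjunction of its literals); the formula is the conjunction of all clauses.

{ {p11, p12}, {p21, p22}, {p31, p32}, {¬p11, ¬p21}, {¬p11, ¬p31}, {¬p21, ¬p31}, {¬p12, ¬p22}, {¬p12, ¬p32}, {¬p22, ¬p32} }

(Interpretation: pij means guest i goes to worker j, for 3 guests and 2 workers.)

Case p11 = True:
Unit clause (¬p21) forces p21 = False.
Unit clause (p22) forces p22 = True.
Unit clause (¬p31) forces p31 = False.
Unit clause (p32) forces p32 = True.
Now (¬p32) is unsatisfied and unit — conflict.
Backtrack on p11: now try p11 = False.
Unit clause (p12) forces p12 = True.
Unit clause (¬p22) forces p22 = False.
Unit clause (p21) forces p21 = True.
Unit clause (¬p31) forces p31 = False.
Unit clause (p32) forces p32 = True.
Now (¬p32) is unsatisfied and unit — conflict.
Neither p11 = True nor p11 = False works.
No assignment satisfies every clause.

No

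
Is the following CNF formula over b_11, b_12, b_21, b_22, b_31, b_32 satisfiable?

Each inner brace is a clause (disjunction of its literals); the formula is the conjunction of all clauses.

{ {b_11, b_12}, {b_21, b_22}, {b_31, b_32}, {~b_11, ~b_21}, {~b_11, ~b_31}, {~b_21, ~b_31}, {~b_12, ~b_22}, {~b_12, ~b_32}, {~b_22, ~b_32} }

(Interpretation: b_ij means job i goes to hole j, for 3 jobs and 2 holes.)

Case b_11 = 1:
From the singleton clause (~b_21), b_21 = 0.
From the singleton clause (b_22), b_22 = 1.
From the singleton clause (~b_31), b_31 = 0.
From the singleton clause (b_32), b_32 = 1.
Now (~b_32) is unsatisfied and unit — conflict.
So b_11 must be the other value — set b_11 = 0.
From the singleton clause (b_12), b_12 = 1.
From the singleton clause (~b_22), b_22 = 0.
From the singleton clause (b_21), b_21 = 1.
From the singleton clause (~b_31), b_31 = 0.
From the singleton clause (b_32), b_32 = 1.
Now (~b_32) is unsatisfied and unit — conflict.
Both values of b_11 lead to a conflict.
No assignment satisfies every clause.

No, unsatisfiable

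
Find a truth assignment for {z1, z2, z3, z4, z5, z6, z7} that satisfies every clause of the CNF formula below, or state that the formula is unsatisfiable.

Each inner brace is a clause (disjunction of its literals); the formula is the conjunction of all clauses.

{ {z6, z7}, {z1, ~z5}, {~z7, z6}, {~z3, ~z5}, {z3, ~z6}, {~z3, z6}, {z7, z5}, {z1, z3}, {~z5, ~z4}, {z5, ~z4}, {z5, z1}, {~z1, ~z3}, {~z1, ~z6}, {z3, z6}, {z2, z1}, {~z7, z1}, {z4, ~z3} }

UNSATISFIABLE

Try z6 = 1.
(z3) alone gives z3 = 1.
(~z5) alone gives z5 = 0.
(z7) alone gives z7 = 1.
(~z4) alone gives z4 = 0.
Now (z4) is unsatisfied and unit — conflict.
Undo z6 and try z6 = 0.
(z7) alone gives z7 = 1.
Now (~z7) is unsatisfied and unit — conflict.
Both values of z6 lead to a conflict.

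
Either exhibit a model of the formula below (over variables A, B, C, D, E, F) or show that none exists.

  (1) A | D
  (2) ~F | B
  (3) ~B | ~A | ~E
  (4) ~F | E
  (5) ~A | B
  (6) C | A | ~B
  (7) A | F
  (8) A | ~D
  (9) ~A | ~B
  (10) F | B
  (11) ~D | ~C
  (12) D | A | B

UNSATISFIABLE

Case A = 1:
From the singleton clause (B), B = 1.
But (~B) is also a unit clause — contradiction.
Undo A and try A = 0.
From the singleton clause (D), D = 1.
But (~D) is also a unit clause — contradiction.
Neither A = 1 nor A = 0 works.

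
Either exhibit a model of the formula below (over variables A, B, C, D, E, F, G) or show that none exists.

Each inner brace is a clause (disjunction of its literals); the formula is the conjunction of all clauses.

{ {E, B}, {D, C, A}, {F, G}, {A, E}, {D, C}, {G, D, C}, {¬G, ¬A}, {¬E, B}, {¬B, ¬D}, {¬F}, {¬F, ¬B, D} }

The clause (¬F) is unit, so F = False.
The clause (G) is unit, so G = True.
The clause (¬A) is unit, so A = False.
The clause (E) is unit, so E = True.
The clause (B) is unit, so B = True.
The clause (¬D) is unit, so D = False.
The clause (C) is unit, so C = True.
All clauses are satisfied.

A ↦ False,  B ↦ True,  C ↦ True,  D ↦ False,  E ↦ True,  F ↦ False,  G ↦ True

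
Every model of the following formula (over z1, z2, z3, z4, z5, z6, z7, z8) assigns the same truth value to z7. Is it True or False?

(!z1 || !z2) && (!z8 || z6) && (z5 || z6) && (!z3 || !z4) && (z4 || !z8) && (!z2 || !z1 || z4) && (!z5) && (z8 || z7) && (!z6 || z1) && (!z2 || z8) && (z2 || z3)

True

Suppose z7 = false.
Unit clause (!z5) forces z5 = false.
Unit clause (z6) forces z6 = true.
Unit clause (z8) forces z8 = true.
Unit clause (z4) forces z4 = true.
Unit clause (!z3) forces z3 = false.
Unit clause (z1) forces z1 = true.
Unit clause (!z2) forces z2 = false.
But (z2) is also a unit clause — contradiction.
So every satisfying assignment has z7 = True.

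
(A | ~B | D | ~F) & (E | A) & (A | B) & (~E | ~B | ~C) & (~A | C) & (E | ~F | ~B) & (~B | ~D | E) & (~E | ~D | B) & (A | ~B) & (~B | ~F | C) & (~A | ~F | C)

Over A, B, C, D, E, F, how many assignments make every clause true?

There are 2^6 = 64 truth assignments over (A, B, C, D, E, F).
Split on F. With F = 1, the clauses containing F are satisfied and ~F drops from the rest; 3 of the 2^5 = 32 assignments to the other variables satisfy what remains.
With F = 0, by the same count on the reduced clause set, 4 assignments work.
Total: 3 + 4 = 7.

7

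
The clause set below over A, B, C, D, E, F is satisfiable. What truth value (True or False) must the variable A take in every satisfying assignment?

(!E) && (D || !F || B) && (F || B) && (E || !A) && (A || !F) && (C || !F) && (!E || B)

Suppose A = true.
Unit clause (!E) forces E = false.
Now (E) is unsatisfied and unit — conflict.
So every satisfying assignment has A = False.

False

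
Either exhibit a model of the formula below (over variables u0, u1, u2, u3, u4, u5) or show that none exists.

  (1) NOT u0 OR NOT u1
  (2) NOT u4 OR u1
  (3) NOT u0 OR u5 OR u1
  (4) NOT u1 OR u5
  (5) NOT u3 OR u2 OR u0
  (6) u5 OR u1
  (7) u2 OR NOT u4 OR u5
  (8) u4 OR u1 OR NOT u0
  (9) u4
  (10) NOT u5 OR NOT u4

UNSATISFIABLE

The clause (u4) is unit, so u4 = true.
The clause (u1) is unit, so u1 = true.
The clause (NOT u0) is unit, so u0 = false.
The clause (u5) is unit, so u5 = true.
That conflicts with the unit clause (NOT u5).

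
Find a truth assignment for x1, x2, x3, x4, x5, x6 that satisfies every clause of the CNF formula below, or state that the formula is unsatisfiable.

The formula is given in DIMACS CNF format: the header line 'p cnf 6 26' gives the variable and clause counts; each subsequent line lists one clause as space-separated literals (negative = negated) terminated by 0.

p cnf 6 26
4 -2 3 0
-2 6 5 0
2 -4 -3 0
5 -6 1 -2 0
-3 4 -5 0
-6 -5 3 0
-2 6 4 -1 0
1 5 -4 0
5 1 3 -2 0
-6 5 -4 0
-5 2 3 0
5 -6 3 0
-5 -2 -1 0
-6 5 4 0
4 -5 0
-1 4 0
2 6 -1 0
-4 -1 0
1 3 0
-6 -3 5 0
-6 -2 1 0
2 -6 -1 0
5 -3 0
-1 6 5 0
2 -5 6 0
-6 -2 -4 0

Try x4 = True.
Unit clause (¬x1) forces x1 = False.
Unit clause (x5) forces x5 = True.
Unit clause (x3) forces x3 = True.
Unit clause (x2) forces x2 = True.
Unit clause (¬x6) forces x6 = False.
This assignment satisfies each clause.

x1: False; x2: True; x3: True; x4: True; x5: True; x6: False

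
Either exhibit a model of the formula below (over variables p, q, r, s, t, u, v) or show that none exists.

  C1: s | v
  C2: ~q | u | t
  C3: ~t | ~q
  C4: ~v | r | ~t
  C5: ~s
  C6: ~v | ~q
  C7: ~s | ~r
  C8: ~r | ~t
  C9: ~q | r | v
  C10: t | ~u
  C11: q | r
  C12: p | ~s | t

The clause (~s) is unit, so s = 0.
The clause (v) is unit, so v = 1.
The clause (~q) is unit, so q = 0.
The clause (r) is unit, so r = 1.
The clause (~t) is unit, so t = 0.
The clause (~u) is unit, so u = 0.
Every clause is now satisfied; p is unconstrained.

p ↦ 0,  q ↦ 0,  r ↦ 1,  s ↦ 0,  t ↦ 0,  u ↦ 0,  v ↦ 1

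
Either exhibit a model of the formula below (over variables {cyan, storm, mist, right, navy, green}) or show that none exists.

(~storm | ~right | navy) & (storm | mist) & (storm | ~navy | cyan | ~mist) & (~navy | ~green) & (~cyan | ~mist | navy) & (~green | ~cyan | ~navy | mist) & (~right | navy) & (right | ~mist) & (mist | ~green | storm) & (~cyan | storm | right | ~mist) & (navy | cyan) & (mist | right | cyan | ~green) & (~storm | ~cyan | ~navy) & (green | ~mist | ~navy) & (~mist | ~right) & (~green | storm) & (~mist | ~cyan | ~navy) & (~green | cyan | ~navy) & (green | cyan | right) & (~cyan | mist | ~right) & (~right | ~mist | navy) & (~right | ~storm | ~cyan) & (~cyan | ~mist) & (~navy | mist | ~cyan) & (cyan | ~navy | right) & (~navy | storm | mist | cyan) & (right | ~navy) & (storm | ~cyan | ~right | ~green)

cyan: 1,  storm: 1,  mist: 0,  right: 0,  navy: 0,  green: 1

Branch on storm: set storm = 1.
Branch on right: set right = 0.
The clause (~mist) is unit, so mist = 0.
The clause (~navy) is unit, so navy = 0.
The clause (cyan) is unit, so cyan = 1.
Every clause is now satisfied; green is unconstrained.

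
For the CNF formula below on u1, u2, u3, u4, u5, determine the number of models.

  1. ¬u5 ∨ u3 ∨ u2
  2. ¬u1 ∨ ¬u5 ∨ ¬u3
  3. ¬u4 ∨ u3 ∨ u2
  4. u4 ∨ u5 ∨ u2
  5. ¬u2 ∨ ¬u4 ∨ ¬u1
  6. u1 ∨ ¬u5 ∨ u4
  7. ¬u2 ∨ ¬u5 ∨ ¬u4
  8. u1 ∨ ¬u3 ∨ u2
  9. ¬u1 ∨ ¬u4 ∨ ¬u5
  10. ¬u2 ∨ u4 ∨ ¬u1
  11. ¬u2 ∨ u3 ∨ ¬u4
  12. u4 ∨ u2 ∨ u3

4

There are 2^5 = 32 truth assignments over (u1, u2, u3, u4, u5).
Split on u3. With u3 = True, the clauses containing u3 are satisfied and ¬u3 drops from the rest; 3 of the 2^4 = 16 assignments to the other variables satisfy what remains.
With u3 = False, by the same count on the reduced clause set, 1 assignment works.
(One model: u1=F, u2=T, u3=F, u4=F, u5=F.)
Total: 3 + 1 = 4.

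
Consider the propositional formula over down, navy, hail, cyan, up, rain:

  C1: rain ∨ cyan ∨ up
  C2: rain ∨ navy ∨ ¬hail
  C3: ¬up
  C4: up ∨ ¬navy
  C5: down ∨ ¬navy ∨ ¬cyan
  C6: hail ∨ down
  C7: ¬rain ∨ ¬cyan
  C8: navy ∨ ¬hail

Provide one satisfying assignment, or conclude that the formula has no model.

From the singleton clause (¬up), up = False.
From the singleton clause (¬navy), navy = False.
From the singleton clause (¬hail), hail = False.
From the singleton clause (down), down = True.
Branch on rain: set rain = False.
From the singleton clause (cyan), cyan = True.
This assignment satisfies each clause.

down=True,  navy=False,  hail=False,  cyan=True,  up=False,  rain=False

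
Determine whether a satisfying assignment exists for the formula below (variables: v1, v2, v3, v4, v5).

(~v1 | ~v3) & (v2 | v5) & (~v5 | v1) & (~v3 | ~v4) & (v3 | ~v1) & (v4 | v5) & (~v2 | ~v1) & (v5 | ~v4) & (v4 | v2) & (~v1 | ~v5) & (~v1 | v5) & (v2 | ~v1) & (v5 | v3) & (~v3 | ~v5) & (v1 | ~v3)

No, unsatisfiable

Try v1 = 0.
Unit clause (~v5) forces v5 = 0.
Unit clause (v2) forces v2 = 1.
Unit clause (v4) forces v4 = 1.
Now (~v4) is unsatisfied and unit — conflict.
Undo v1 and try v1 = 1.
Unit clause (~v3) forces v3 = 0.
Now (v3) is unsatisfied and unit — conflict.
Either choice for v1 ends in contradiction.
No assignment satisfies every clause.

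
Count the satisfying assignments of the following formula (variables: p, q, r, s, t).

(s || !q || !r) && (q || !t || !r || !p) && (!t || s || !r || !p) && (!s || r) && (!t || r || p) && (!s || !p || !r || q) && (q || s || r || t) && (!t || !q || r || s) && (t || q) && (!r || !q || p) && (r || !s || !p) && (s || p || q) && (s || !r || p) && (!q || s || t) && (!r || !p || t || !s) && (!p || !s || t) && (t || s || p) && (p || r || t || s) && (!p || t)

There are 2^5 = 32 truth assignments over (p, q, r, s, t).
Split on t. With t = true, the clauses containing t are satisfied and !t drops from the rest; 3 of the 2^4 = 16 assignments to the other variables satisfy what remains.
With t = false, by the same count on the reduced clause set, 0 assignments work.
(One model: p=F, q=F, r=T, s=T, t=T.)
Total: 3 + 0 = 3.

3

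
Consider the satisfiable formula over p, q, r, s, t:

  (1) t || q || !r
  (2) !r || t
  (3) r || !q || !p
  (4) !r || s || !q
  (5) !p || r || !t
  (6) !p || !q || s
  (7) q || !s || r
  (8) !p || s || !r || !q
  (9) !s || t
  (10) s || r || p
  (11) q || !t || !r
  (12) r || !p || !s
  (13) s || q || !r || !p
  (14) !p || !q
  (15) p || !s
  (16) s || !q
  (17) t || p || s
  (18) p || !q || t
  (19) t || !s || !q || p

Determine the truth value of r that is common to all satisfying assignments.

False

Suppose r = true.
The clause (t) is unit, so t = true.
The clause (q) is unit, so q = true.
The clause (s) is unit, so s = true.
The clause (!p) is unit, so p = false.
But (p) is also a unit clause — contradiction.
So every satisfying assignment has r = False.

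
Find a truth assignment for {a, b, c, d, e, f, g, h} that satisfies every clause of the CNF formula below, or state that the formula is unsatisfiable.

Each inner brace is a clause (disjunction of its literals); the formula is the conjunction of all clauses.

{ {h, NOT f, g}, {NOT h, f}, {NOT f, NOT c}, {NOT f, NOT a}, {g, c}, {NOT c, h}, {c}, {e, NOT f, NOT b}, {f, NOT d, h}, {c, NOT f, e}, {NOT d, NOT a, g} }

From the singleton clause (c), c = true.
From the singleton clause (NOT f), f = false.
From the singleton clause (NOT h), h = false.
Now (h) is unsatisfied and unit — conflict.

UNSATISFIABLE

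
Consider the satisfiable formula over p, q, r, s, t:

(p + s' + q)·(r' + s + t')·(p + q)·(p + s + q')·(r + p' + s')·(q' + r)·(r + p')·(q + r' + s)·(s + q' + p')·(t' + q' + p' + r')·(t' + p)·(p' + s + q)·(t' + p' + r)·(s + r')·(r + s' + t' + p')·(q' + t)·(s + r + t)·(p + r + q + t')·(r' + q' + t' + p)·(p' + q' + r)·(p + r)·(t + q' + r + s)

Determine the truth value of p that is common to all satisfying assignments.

Suppose p = 0.
The clause (q) is unit, so q = 1.
The clause (s) is unit, so s = 1.
The clause (r) is unit, so r = 1.
The clause (t') is unit, so t = 0.
Now (t) is unsatisfied and unit — conflict.
So every satisfying assignment has p = True.

True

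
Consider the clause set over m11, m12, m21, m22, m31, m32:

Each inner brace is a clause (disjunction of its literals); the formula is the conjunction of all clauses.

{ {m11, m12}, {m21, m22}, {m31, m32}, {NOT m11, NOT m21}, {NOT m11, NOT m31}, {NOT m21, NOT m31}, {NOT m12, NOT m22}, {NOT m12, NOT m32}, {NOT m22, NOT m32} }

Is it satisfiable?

Branch on m11: set m11 = true.
From the singleton clause (NOT m21), m21 = false.
From the singleton clause (m22), m22 = true.
From the singleton clause (NOT m31), m31 = false.
From the singleton clause (m32), m32 = true.
Now (NOT m32) is unsatisfied and unit — conflict.
Backtrack on m11: now try m11 = false.
From the singleton clause (m12), m12 = true.
From the singleton clause (NOT m22), m22 = false.
From the singleton clause (m21), m21 = true.
From the singleton clause (NOT m31), m31 = false.
From the singleton clause (m32), m32 = true.
Now (NOT m32) is unsatisfied and unit — conflict.
Both values of m11 lead to a conflict.
No assignment satisfies every clause.

Unsatisfiable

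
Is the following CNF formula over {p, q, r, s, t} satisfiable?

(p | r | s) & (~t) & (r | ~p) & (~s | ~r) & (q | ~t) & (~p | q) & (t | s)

Unit clause (~t) forces t = 0.
Unit clause (s) forces s = 1.
Unit clause (~r) forces r = 0.
Unit clause (~p) forces p = 0.
No clause remains; q is free.
A satisfying assignment: p: 0,  q: 1,  r: 0,  s: 1,  t: 0.

Satisfiable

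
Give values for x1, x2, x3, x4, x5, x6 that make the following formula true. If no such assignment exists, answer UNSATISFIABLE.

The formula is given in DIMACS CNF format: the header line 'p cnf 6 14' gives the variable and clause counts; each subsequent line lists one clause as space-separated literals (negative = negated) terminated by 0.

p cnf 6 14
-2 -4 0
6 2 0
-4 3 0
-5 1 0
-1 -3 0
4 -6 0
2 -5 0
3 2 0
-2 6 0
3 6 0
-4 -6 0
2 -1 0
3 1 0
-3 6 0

UNSATISFIABLE

Case x2 = False:
From the singleton clause (x6), x6 = True.
From the singleton clause (x4), x4 = True.
That conflicts with the unit clause (¬x4).
So x2 must be the other value — set x2 = True.
From the singleton clause (¬x4), x4 = False.
From the singleton clause (¬x6), x6 = False.
That conflicts with the unit clause (x6).
Both values of x2 lead to a conflict.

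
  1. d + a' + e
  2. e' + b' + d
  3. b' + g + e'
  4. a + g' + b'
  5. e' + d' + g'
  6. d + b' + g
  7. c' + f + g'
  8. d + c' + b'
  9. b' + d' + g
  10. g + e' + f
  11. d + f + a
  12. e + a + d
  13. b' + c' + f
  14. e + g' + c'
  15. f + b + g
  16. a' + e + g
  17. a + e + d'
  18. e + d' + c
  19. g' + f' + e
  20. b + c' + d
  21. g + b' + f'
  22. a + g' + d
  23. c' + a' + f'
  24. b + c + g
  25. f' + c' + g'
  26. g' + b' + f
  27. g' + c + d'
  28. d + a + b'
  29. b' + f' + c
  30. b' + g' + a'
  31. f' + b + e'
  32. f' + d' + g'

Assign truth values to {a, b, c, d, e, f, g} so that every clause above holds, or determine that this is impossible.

a: 1; b: 0; c: 0; d: 0; e: 1; f: 0; g: 1

Try d = 0.
Try a = 1.
(e) alone gives e = 1.
(b') alone gives b = 0.
(c') alone gives c = 0.
(g) alone gives g = 1.
(f') alone gives f = 0.
This assignment satisfies each clause.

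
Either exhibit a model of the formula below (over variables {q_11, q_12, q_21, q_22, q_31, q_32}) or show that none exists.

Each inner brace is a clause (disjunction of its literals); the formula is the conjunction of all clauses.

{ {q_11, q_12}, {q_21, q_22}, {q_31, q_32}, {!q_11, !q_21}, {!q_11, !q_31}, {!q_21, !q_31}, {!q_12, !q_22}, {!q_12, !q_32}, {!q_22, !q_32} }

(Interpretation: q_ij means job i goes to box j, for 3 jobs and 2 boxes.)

Suppose q_11 = true.
From the singleton clause (!q_21), q_21 = false.
From the singleton clause (q_22), q_22 = true.
From the singleton clause (!q_31), q_31 = false.
From the singleton clause (q_32), q_32 = true.
Now (!q_32) is unsatisfied and unit — conflict.
Backtrack on q_11: now try q_11 = false.
From the singleton clause (q_12), q_12 = true.
From the singleton clause (!q_22), q_22 = false.
From the singleton clause (q_21), q_21 = true.
From the singleton clause (!q_31), q_31 = false.
From the singleton clause (q_32), q_32 = true.
Now (!q_32) is unsatisfied and unit — conflict.
Either choice for q_11 ends in contradiction.

UNSATISFIABLE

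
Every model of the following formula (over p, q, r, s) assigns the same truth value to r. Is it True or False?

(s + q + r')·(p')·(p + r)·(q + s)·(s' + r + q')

Suppose r = 0.
From the singleton clause (p'), p = 0.
Now (p) is unsatisfied and unit — conflict.
So every satisfying assignment has r = True.

True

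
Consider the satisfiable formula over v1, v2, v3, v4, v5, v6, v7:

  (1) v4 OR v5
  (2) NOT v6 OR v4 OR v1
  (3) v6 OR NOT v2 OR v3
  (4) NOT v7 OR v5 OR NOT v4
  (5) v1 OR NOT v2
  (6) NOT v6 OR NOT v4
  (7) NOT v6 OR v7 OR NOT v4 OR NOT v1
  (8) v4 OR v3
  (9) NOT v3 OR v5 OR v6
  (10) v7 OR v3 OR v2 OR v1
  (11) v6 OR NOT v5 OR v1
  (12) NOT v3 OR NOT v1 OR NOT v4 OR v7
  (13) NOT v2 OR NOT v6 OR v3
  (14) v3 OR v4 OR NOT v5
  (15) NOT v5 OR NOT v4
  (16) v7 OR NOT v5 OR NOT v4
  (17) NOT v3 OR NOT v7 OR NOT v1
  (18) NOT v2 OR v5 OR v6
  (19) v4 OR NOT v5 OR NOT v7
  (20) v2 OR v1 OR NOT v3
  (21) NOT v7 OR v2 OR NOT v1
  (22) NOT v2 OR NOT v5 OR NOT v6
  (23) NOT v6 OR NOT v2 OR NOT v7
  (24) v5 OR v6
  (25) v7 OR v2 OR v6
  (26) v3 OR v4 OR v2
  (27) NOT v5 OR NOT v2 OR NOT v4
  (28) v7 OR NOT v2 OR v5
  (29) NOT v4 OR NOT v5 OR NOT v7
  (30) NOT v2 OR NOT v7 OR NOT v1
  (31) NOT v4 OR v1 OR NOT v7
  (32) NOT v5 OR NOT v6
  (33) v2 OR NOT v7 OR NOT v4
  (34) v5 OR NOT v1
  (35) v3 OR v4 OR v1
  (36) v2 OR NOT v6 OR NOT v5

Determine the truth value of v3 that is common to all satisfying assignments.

Suppose v3 = false.
(v4) alone gives v4 = true.
(NOT v6) alone gives v6 = false.
(NOT v2) alone gives v2 = false.
(NOT v5) alone gives v5 = false.
But (v5) is also a unit clause — contradiction.
So every satisfying assignment has v3 = True.

True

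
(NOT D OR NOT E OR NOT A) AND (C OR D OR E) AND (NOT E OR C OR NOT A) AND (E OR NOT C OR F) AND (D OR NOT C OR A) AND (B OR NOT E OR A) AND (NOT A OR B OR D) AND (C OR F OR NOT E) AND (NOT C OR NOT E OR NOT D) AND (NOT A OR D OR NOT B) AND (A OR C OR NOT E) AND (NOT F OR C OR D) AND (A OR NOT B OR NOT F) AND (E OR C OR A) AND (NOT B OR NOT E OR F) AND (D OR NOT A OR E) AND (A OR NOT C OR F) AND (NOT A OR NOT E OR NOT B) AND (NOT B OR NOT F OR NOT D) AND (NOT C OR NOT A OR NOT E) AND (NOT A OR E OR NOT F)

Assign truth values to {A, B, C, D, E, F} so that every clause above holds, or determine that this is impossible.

Case D = true:
Case E = false:
Case C = false:
Unit clause (A) forces A = true.
Unit clause (NOT F) forces F = false.
No clause remains; B is free.

A ↦ true, B ↦ true, C ↦ false, D ↦ true, E ↦ false, F ↦ false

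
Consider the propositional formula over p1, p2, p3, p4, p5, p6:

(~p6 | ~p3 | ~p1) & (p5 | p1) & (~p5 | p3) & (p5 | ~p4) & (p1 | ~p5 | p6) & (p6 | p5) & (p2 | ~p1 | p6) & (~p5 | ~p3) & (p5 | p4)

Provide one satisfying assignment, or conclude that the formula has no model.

Try p5 = 1.
(p3) alone gives p3 = 1.
Now (~p3) is unsatisfied and unit — conflict.
Undo p5 and try p5 = 0.
(p1) alone gives p1 = 1.
(~p4) alone gives p4 = 0.
Now (p4) is unsatisfied and unit — conflict.
Either choice for p5 ends in contradiction.

UNSATISFIABLE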